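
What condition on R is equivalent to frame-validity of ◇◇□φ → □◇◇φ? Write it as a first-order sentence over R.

This is a Sahlqvist (Geach-type) schema ◇^2□^1φ → □^1◇^2φ.
Minimal-valuation argument: fix x; take any y with xR^2y and any z with xR^1z. Set V(φ) to the set of worlds R-reachable from y in exactly 1 step. Then □^1φ holds at y, so the antecedent holds at x; validity forces ◇^2φ at z, giving a w with zR^2w and yR^1w.
First-order correspondent: ∀x ∀y ∀z ((xR²y ∧ xRz) → ∃w (yRw ∧ zR²w)).

∀x ∀y ∀z ((xR²y ∧ xRz) → ∃w (yRw ∧ zR²w))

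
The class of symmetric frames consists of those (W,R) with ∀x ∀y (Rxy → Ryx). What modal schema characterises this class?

The condition is symmetry. The B schema r → □◇r defines it.
Suppose r→□◇r is valid. Take Rxy and set V(r)={x}. Then r at x, so □◇r at x, so ◇r at y, so some z with Ryz has r; z=x, i.e. Ryx.

r → □◇r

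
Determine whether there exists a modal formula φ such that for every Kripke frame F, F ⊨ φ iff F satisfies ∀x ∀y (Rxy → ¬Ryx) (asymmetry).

Any modally definable frame class is closed under surjective bounded morphisms.
The 5-cycle (worlds 0,1,2,3,4 with 0→1→2→3→4→0) is asymmetric. Mapping every world to a single reflexive point • is a surjective bounded morphism, and the reflexive point is not asymmetric (R•• but asymmetry requires ¬R••).
Hence asymmetry is not modally definable.

Not modally definable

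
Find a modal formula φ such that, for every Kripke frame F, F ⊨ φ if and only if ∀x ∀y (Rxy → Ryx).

ψ → □◇ψ

This is symmetry; the standard corresponding axiom is B: ψ → □◇ψ.
Suppose ψ→□◇ψ is valid. Take Rxy and set V(ψ)={x}. Then ψ at x, so □◇ψ at x, so ◇ψ at y, so some z with Ryz has ψ; z=x, i.e. Ryx.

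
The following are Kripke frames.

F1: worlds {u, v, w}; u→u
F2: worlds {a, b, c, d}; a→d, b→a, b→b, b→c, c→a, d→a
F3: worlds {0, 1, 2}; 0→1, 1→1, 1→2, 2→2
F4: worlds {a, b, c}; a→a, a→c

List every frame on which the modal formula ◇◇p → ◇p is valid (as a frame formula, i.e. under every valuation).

The schema corresponds to transitivity: ∀x ∀y ∀z (Rxy ∧ Ryz → Rxz).
F1: ✓.
F2: fails — Rba and Rad but not Rbd.
F3: fails — R01 and R12 but not R02.
F4: ✓.

F1, F4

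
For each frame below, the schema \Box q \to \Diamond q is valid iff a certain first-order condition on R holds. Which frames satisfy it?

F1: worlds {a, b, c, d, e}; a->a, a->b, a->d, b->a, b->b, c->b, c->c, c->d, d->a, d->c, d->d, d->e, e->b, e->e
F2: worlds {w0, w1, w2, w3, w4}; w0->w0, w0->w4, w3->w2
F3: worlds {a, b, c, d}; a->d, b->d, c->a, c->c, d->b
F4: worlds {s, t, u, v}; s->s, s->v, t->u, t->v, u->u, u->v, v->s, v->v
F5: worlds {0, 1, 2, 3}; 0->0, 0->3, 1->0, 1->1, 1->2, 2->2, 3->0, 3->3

F1, F3, F4, F5

Frame correspondent (Sahlqvist): \forall x \exists y Rxy — i.e. seriality.
F1: holds.
F2: fails — world w1 has no successor.
F3: holds.
F4: holds.
F5: holds.
Valid on: F1, F3, F4, F5.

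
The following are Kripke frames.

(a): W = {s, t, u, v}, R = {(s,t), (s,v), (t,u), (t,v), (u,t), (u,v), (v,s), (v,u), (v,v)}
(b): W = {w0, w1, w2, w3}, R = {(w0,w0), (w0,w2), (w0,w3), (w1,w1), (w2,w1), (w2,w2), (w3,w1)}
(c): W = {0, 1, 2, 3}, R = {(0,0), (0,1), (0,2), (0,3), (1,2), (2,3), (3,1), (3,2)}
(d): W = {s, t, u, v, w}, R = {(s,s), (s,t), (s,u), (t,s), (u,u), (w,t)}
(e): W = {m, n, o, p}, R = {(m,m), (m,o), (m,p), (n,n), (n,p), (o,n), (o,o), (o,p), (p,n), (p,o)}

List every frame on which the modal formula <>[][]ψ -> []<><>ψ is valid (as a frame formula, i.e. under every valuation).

Frame correspondent (Sahlqvist): forall x forall y forall z ((xRy & xRz) -> exists w (y R^2 w & z R^2 w)) — i.e. a generalized confluence (Geach) condition.
(a): ✓.
(b): ✓.
(c): fails — 0R1, 0R2 but no w with 1R²w and 2R²w.
(d): ✓.
(e): ✓.

(a), (b), (d), (e)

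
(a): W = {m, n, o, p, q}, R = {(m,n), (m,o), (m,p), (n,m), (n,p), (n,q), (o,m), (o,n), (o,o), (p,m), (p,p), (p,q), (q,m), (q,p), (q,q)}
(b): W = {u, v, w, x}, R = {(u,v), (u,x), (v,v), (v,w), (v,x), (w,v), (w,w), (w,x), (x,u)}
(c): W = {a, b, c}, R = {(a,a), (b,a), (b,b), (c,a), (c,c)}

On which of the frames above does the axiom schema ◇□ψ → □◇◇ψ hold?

(a), (c)

This is the axiom for a generalized confluence (Geach) condition; its first-order frame correspondent is ∀x ∀y ∀z ((xRy ∧ xRz) → ∃w (yRw ∧ zR²w)).
(a): ✓.
(b): fails — uRx, uRx but no t with xRt and xR²t.
(c): ✓.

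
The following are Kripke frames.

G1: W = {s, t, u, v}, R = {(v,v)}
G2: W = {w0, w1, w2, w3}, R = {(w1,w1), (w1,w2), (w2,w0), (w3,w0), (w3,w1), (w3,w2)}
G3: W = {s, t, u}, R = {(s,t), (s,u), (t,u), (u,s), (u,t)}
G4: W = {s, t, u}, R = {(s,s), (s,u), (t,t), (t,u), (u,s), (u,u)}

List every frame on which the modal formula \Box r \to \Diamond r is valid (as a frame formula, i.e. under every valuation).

This is the axiom for seriality; its first-order frame correspondent is \forall x \exists y Rxy.
G1: fails — world s has no successor.
G2: fails — world w0 has no successor.
G3: ✓.
G4: ✓.

G3, G4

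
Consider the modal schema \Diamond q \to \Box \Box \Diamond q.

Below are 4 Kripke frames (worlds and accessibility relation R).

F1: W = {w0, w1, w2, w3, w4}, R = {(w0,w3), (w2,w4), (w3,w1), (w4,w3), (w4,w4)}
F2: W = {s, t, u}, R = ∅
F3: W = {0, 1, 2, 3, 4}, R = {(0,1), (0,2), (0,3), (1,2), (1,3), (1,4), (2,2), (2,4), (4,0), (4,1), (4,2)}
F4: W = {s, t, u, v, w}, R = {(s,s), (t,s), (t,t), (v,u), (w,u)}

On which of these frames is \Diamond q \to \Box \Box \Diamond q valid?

F2

This is the axiom for a generalized confluence (Geach) condition; its first-order frame correspondent is \forall x \forall y \forall z ((xRy \wedge x R^2 z) \to \exists w (y = w \wedge zRw)).
F1: fails — w0Rw3, w0R²w1 but no w with w3=w and w1Rw.
F2: satisfies the condition.
F3: fails — 0R1, 0R²2 but no w with 1=w and 2Rw.
F4: fails — tRt, tR²s but no w* with t=w* and sRw*.
Valid on: F2.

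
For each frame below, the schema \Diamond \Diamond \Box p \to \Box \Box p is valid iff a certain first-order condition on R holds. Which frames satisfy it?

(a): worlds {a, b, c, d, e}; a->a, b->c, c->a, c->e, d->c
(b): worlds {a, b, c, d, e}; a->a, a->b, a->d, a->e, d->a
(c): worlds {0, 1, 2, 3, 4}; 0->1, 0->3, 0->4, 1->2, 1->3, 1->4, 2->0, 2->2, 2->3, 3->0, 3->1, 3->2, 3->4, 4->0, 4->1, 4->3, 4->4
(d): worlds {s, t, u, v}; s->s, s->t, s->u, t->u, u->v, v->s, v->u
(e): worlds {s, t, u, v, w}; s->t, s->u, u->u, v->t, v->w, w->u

(e)

This is the axiom for a generalized confluence (Geach) condition; its first-order frame correspondent is \forall x \forall y \forall z ((x R^2 y \wedge x R^2 z) \to \exists w (yRw \wedge z = w)).
(a): fails — bR²a, bR²e but no w with aRw and e=w.
(b): fails — aR²b, aR²a but no w with bRw and a=w.
(c): fails — 0R²0, 0R²0 but no w with 0Rw and 0=w.
(d): fails — sR²s, sR²v but no w with sRw and v=w.
(e): holds.
Valid on: (e).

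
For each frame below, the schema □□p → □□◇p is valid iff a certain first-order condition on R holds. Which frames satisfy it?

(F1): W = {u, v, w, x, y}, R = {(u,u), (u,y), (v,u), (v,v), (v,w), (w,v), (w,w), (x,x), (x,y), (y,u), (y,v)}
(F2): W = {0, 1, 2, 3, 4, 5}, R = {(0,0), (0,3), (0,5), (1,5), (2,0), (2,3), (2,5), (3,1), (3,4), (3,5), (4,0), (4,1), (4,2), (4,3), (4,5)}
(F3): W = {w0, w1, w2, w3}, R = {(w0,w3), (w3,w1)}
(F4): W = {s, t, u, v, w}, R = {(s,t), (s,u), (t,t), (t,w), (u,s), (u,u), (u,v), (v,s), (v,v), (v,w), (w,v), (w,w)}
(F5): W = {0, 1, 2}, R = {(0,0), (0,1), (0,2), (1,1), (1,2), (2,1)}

The schema corresponds to a generalized confluence (Geach) condition: ∀x ∀z (xR²z → ∃w (xR²w ∧ zRw)).
(F1): ✓.
(F2): fails — 0R²5 but no w with 0R²w and 5Rw.
(F3): fails — w0R²w1 but no w with w0R²w and w1Rw.
(F4): fails — wR²s but no w* with wR²w* and sRw*.
(F5): ✓.

(F1), (F5)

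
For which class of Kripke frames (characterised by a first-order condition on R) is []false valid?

emptiness of R

□⊥ is valid iff no world has any successor (otherwise □⊥ fails at any world with one).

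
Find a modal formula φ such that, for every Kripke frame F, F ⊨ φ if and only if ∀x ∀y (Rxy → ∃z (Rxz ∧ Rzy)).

The condition is density. The C4 schema □□s → □s defines it.
Suppose □□s→□s is valid. Take Rxy and set V(s)={w : xR²w}. Then □□s at x, so □s at x, so s at y, i.e. ∃z(Rxz∧Rzy).

□□s → □s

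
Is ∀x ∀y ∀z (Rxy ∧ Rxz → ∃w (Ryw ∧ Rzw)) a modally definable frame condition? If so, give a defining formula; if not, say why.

This is a Sahlqvist condition; the .2 axiom ◇□q → □◇q defines it.
Suppose ◇□q→□◇q is valid. Take Rxy, Rxz and set V(q)={w : Ryw}. Then □q at y so ◇□q at x, so □◇q at x, so ◇q at z, giving w with Rzw and Ryw.

Yes, by ◇□q → □◇q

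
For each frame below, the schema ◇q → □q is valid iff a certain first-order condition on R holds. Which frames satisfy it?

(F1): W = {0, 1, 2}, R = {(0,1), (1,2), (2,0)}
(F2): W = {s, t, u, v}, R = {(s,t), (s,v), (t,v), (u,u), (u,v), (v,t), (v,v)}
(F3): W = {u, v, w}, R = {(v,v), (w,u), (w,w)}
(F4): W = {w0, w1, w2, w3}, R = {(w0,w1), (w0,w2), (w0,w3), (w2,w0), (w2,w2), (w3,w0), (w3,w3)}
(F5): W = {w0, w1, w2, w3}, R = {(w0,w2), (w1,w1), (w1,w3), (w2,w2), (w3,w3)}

Frame correspondent (Sahlqvist): ∀x ∀y ∀z (Rxy ∧ Rxz → y = z) — i.e. partial functionality.
(F1): satisfies the condition.
(F2): fails — s sees both t and v.
(F3): fails — w sees both u and w.
(F4): fails — w0 sees both w1 and w2.
(F5): fails — w1 sees both w1 and w3.
Valid on: (F1).

(F1)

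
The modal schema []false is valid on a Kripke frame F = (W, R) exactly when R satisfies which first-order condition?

emptiness of R

□⊥ is valid iff no world has any successor (otherwise □⊥ fails at any world with one).
Conversely, any frame satisfying forall x forall y ~Rxy validates the schema.
So the correspondent is emptiness of R.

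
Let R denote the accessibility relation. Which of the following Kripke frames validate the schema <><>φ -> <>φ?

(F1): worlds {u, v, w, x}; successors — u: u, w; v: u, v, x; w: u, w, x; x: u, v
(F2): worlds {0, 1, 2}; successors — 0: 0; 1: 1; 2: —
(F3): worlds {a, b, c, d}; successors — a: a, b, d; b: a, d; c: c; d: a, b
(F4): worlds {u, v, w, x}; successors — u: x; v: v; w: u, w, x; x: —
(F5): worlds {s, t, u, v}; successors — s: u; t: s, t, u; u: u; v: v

The schema corresponds to transitivity: forall x forall y forall z (Rxy & Ryz -> Rxz).
(F1): fails — Ruw and Rwx but not Rux.
(F2): condition met.
(F3): fails — Rba and Rab but not Rbb.
(F4): condition met.
(F5): condition met.

(F2), (F4), (F5)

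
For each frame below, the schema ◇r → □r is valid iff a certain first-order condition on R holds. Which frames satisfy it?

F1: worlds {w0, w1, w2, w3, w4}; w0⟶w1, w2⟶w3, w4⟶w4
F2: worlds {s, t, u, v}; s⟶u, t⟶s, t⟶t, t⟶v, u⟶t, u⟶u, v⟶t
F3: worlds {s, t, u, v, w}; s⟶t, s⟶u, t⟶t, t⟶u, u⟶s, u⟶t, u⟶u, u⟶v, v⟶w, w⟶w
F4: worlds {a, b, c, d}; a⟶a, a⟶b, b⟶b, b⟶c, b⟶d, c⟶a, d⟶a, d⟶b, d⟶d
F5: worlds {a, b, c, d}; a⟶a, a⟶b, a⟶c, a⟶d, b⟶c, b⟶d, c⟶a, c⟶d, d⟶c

F1

The schema corresponds to partial functionality: ∀x ∀y ∀z (Rxy ∧ Rxz → y = z).
F1: ✓.
F2: fails — t sees both s and t.
F3: fails — s sees both t and u.
F4: fails — a sees both a and b.
F5: fails — a sees both a and b.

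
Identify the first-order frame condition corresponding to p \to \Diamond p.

reflexivity

Replacing p by ¬p and contraposing gives the equivalent schema □p → p.
Suppose □p→p is valid. At any x set V(p)={w : Rxw}. Then □p holds at x, so p holds at x, i.e. Rxx.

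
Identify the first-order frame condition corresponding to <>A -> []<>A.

Suppose ◇A→□◇A is valid. Take Rxy, Rxz and set V(A)={y}. Then ◇A at x, so □◇A at x, so ◇A at z, so some w with Rzw has A; w=y, i.e. Rzy. By symmetry of the argument, Ryz.

the Euclidean property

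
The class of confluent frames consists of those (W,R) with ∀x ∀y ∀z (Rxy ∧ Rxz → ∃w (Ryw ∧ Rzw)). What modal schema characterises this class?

A defining formula is ◇□ψ → □◇ψ (the .2 axiom).
Suppose ◇□ψ→□◇ψ is valid. Take Rxy, Rxz and set V(ψ)={w : Ryw}. Then □ψ at y so ◇□ψ at x, so □◇ψ at x, so ◇ψ at z, giving w with Rzw and Ryw.

◇□ψ → □◇ψ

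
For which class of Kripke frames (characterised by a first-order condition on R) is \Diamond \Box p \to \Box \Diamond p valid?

convergence: \forall x \forall y \forall z (Rxy \wedge Rxz \to \exists w (Ryw \wedge Rzw))

Suppose ◇□p→□◇p is valid. Take Rxy, Rxz and set V(p)={w : Ryw}. Then □p at y so ◇□p at x, so □◇p at x, so ◇p at z, giving w with Rzw and Ryw.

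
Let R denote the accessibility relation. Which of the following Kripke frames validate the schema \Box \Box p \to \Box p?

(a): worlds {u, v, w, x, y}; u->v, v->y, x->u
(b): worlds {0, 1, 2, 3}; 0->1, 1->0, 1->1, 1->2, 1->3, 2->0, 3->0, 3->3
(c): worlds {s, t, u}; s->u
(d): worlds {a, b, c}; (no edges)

(d)

The schema corresponds to density: \forall x \forall y (Rxy \to \exists z (Rxz \wedge Rzy)).
(a): fails — Ruv but no z with Ruz and Rzv.
(b): fails — R20 but no z with R2z and Rz0.
(c): fails — Rsu but no z with Rsz and Rzu.
(d): satisfies the condition.
Valid on: (d).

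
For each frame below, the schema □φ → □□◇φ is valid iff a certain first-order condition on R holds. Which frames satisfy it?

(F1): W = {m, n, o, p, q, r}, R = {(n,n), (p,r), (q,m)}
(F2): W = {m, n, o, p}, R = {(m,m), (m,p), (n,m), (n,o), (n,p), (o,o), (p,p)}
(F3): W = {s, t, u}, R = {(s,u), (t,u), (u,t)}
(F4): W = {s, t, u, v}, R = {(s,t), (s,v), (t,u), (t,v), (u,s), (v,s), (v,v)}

Frame correspondent (Sahlqvist): ∀x ∀z (xR²z → ∃w (xRw ∧ zRw)) — i.e. a generalized confluence (Geach) condition.
(F1): satisfies the condition.
(F2): satisfies the condition.
(F3): satisfies the condition.
(F4): fails — sR²u but no w with sRw and uRw.

(F1), (F2), (F3)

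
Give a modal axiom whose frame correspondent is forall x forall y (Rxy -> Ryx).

r → □◇r

This is symmetry; the standard corresponding axiom is B: r → □◇r.
Suppose r→□◇r is valid. Take Rxy and set V(r)={x}. Then r at x, so □◇r at x, so ◇r at y, so some z with Ryz has r; z=x, i.e. Ryx.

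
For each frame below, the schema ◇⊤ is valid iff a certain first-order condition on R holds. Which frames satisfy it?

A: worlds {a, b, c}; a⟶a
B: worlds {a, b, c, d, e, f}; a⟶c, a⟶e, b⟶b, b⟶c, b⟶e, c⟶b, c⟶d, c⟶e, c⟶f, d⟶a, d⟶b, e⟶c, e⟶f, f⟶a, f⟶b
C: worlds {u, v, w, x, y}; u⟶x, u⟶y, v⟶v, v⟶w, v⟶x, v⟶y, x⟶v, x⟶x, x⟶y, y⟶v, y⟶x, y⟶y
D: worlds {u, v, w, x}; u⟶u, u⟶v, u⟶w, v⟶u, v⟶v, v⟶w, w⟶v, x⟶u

B, D

Frame correspondent (Sahlqvist): ∀x ∃y Rxy — i.e. seriality.
A: fails — world b has no successor.
B: condition met.
C: fails — world w has no successor.
D: condition met.
Valid on: B, D.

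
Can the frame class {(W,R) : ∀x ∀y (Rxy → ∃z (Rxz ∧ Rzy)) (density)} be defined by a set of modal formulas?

Definable; □□p → □p defines it

This is a Sahlqvist condition; the C4 axiom □□p → □p defines it.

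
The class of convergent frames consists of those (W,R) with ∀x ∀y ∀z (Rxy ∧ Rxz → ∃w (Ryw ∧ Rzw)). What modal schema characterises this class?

A defining formula is ◇□p → □◇p (the .2 axiom).
Suppose ◇□p→□◇p is valid. Take Rxy, Rxz and set V(p)={w : Ryw}. Then □p at y so ◇□p at x, so □◇p at x, so ◇p at z, giving w with Rzw and Ryw.

◇□p → □◇p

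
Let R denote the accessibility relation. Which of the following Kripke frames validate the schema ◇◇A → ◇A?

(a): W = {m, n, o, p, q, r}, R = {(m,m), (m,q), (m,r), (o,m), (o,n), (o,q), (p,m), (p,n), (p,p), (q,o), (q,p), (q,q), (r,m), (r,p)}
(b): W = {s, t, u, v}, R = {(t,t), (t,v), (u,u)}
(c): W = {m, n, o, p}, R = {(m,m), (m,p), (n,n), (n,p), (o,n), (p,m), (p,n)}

(b)

Frame correspondent (Sahlqvist): ∀x ∀y ∀z (Rxy ∧ Ryz → Rxz) — i.e. transitivity.
(a): fails — Rom and Rmr but not Ror.
(b): condition met.
(c): fails — Ron and Rnp but not Rop.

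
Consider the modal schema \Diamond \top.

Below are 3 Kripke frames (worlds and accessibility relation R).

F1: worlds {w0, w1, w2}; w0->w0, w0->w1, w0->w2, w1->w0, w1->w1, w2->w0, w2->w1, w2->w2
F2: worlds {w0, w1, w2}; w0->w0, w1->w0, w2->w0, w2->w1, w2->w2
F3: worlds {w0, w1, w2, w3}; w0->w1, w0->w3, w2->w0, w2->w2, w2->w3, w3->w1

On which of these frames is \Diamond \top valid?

The schema corresponds to seriality: \forall x \exists y Rxy.
F1: ✓.
F2: ✓.
F3: fails — world w1 has no successor.
Valid on: F1, F2.

F1, F2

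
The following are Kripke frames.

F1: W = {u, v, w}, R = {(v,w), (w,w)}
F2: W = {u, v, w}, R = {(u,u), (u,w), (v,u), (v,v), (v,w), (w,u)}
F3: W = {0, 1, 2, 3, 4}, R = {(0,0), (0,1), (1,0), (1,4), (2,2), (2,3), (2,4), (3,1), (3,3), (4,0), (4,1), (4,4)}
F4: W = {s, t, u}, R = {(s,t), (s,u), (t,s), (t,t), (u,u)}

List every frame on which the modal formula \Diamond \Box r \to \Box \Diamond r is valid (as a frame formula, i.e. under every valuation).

F1, F2

The schema corresponds to convergence: \forall x \forall y \forall z (Rxy \wedge Rxz \to \exists w (Ryw \wedge Rzw)).
F1: satisfies the condition.
F2: satisfies the condition.
F3: fails — R31 and R33 but 1 and 3 have no common successor.
F4: fails — Rsu and Rst but u and t have no common successor.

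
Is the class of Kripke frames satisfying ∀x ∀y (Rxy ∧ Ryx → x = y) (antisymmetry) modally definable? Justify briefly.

If a class were modally definable it would be closed under surjective bounded morphisms (Goldblatt–Thomason).
The 6-cycle (worlds a,b,c,d,e,f with a→b→c→d→e→f→a) is antisymmetric. Sending even-indexed worlds to s and odd-indexed worlds to t is a surjective bounded morphism onto the two-world frame with s↔t, which is not antisymmetric.
Hence antisymmetry is not modally definable.

Not modally definable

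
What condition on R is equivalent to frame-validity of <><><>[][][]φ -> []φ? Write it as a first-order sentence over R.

This is a Sahlqvist (Geach-type) schema ◇^3□^3φ → □^1◇^0φ.
Minimal-valuation argument: fix x; take any y with xR^3y and any z with xR^1z. Set V(φ) to the set of worlds R-reachable from y in exactly 3 steps. Then □^3φ holds at y, so the antecedent holds at x; validity forces ◇^0φ at z, giving a w with zR^0w and yR^3w.
First-order correspondent: forall x forall y forall z ((x R^3 y & xRz) -> exists w (y R^3 w & z = w)).

forall x forall y forall z ((x R^3 y & xRz) -> exists w (y R^3 w & z = w))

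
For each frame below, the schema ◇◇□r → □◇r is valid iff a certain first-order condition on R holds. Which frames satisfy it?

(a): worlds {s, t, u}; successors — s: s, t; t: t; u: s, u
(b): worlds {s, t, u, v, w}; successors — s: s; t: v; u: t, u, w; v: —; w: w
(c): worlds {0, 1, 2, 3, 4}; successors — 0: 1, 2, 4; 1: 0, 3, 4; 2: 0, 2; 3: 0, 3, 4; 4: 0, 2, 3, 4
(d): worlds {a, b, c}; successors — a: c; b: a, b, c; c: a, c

Frame correspondent (Sahlqvist): ∀x ∀y ∀z ((xR²y ∧ xRz) → ∃w (yRw ∧ zRw)) — i.e. a generalized confluence (Geach) condition.
(a): fails — uR²t, uRu but no w with tRw and uRw.
(b): fails — uR²t, uRu but no w* with tRw* and uRw*.
(c): satisfies the condition.
(d): satisfies the condition.
Valid on: (c), (d).

(c), (d)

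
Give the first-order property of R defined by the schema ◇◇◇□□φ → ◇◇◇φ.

∀x ∀y (xR³y → ∃w (yR²w ∧ xR³w))

This is a Sahlqvist (Geach-type) schema ◇^3□^2φ → □^0◇^3φ.
Minimal-valuation argument: fix x; take any y with xR^3y and any z with xR^0z. Set V(φ) to the set of worlds R-reachable from y in exactly 2 steps. Then □^2φ holds at y, so the antecedent holds at x; validity forces ◇^3φ at z, giving a w with zR^3w and yR^2w.
First-order correspondent: ∀x ∀y (xR³y → ∃w (yR²w ∧ xR³w)).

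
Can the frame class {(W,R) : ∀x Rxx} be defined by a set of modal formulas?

Yes, by □q → q

This is a Sahlqvist condition; the T axiom □q → q defines it.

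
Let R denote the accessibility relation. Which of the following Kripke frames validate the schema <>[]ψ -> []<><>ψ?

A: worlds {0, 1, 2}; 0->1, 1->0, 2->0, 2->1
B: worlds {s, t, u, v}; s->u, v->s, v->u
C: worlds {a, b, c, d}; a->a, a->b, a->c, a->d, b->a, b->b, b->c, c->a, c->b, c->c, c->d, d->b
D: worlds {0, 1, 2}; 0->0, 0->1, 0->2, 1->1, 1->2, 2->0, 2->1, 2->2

C, D

The schema corresponds to a generalized confluence (Geach) condition: forall x forall y forall z ((xRy & xRz) -> exists w (yRw & z R^2 w)).
A: fails — 0R1, 0R1 but no w with 1Rw and 1R²w.
B: fails — sRu, sRu but no w with uRw and uR²w.
C: ✓.
D: ✓.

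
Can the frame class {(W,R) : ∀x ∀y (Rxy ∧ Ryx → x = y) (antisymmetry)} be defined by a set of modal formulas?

No

Modal frame validity is preserved under surjective bounded morphisms.
The 4-cycle (worlds 0,1,2,3 with 0→1→2→3→0) is antisymmetric. Sending even-indexed worlds to a and odd-indexed worlds to b is a surjective bounded morphism onto the two-world frame with a↔b, which is not antisymmetric.
Hence antisymmetry is not modally definable.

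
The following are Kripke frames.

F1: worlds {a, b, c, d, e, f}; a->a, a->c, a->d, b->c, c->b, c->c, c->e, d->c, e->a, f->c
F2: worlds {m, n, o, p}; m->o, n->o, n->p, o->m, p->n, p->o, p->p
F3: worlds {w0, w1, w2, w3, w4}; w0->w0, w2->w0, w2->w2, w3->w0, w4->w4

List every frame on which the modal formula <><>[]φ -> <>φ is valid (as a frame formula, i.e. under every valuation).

The schema corresponds to a generalized confluence (Geach) condition: forall x forall y (x R^2 y -> exists w (yRw & xRw)).
F1: fails — bR²e but no w with eRw and bRw.
F2: fails — nR²o but no w with oRw and nRw.
F3: satisfies the condition.

F3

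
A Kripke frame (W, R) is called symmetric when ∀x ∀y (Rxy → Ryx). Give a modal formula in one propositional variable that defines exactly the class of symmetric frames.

The condition is symmetry. The B schema s → □◇s defines it.
Suppose s→□◇s is valid. Take Rxy and set V(s)={x}. Then s at x, so □◇s at x, so ◇s at y, so some z with Ryz has s; z=x, i.e. Ryx.

s → □◇s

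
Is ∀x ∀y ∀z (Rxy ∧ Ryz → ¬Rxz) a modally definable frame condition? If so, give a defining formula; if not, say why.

No

If a class were modally definable it would be closed under surjective bounded morphisms (Goldblatt–Thomason).
The 7-cycle (worlds a,b,c,d,e,f,g with a→b→c→d→e→f→g→a) is intransitive. Mapping every world to a single reflexive point • is a surjective bounded morphism; the reflexive point is not intransitive (R••∧R•• but R••).
So no modal formula (or set of formulas) defines exactly the intransitive frames.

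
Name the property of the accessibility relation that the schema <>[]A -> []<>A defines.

Suppose ◇□A→□◇A is valid. Take Rxy, Rxz and set V(A)={w : Ryw}. Then □A at y so ◇□A at x, so □◇A at x, so ◇A at z, giving w with Rzw and Ryw.
The converse is a direct semantic check.
Frame condition: forall x forall y forall z (Rxy & Rxz -> exists w (Ryw & Rzw)).

Convergence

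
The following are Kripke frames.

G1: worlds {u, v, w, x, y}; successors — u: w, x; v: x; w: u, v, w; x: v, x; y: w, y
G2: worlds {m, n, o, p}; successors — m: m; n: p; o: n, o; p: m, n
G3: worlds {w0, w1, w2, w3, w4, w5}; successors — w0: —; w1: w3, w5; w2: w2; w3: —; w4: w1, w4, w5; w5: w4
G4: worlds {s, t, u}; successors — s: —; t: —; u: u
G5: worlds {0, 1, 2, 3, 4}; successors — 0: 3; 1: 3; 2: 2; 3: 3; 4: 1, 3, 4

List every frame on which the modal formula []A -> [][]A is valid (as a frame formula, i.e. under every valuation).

Frame correspondent (Sahlqvist): forall x forall y forall z (Rxy & Ryz -> Rxz) — i.e. transitivity.
G1: fails — Rwu and Rux but not Rwx.
G2: fails — Ron and Rnp but not Rop.
G3: fails — Rw1w5 and Rw5w4 but not Rw1w4.
G4: ✓.
G5: ✓.
Valid on: G4, G5.

G4, G5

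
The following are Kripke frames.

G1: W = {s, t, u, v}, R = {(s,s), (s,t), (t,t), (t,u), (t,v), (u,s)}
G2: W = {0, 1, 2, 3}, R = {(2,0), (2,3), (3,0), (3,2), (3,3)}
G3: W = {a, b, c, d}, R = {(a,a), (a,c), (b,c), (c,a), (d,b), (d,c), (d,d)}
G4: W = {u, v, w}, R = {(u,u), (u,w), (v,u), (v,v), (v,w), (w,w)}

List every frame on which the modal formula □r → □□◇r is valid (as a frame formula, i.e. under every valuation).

G4

The schema corresponds to a generalized confluence (Geach) condition: ∀x ∀z (xR²z → ∃w (xRw ∧ zRw)).
G1: fails — sR²v but no w with sRw and vRw.
G2: fails — 2R²0 but no w with 2Rw and 0Rw.
G3: fails — dR²c but no w with dRw and cRw.
G4: ✓.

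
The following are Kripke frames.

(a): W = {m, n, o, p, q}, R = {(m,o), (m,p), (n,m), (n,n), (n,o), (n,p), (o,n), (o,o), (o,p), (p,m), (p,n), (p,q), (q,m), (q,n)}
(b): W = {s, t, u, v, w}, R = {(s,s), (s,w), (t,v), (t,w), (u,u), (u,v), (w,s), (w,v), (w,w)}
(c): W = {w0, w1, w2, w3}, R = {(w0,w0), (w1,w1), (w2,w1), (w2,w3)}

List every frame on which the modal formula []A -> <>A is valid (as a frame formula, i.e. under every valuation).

(a)

This is the axiom for seriality; its first-order frame correspondent is forall x exists y Rxy.
(a): ✓.
(b): fails — world v has no successor.
(c): fails — world w3 has no successor.
Valid on: (a).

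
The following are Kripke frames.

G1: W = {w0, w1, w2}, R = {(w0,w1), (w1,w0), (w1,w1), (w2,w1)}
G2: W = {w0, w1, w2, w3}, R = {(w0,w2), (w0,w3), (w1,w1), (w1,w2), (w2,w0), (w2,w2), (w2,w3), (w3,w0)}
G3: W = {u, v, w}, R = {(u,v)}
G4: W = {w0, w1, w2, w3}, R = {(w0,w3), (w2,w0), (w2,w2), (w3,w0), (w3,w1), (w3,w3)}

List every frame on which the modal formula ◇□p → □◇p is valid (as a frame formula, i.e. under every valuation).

The schema corresponds to convergence: ∀x ∀y ∀z (Rxy ∧ Rxz → ∃w (Ryw ∧ Rzw)).
G1: condition met.
G2: fails — Rw2w0 and Rw2w3 but w0 and w3 have no common successor.
G3: fails — Ruv and Ruv but v and v have no common successor.
G4: fails — Rw2w2 and Rw2w0 but w2 and w0 have no common successor.
Valid on: G1.

G1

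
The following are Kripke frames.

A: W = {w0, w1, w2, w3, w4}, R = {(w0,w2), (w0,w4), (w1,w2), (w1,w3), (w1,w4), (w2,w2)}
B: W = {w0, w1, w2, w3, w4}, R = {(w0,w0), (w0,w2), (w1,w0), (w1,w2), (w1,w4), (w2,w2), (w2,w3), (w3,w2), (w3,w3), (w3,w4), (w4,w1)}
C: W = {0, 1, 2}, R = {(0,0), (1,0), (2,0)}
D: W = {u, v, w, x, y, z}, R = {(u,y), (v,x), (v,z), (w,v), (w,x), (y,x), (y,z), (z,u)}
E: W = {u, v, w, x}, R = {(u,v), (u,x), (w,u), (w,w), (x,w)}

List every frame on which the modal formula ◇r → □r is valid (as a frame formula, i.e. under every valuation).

C

Frame correspondent (Sahlqvist): ∀x ∀y ∀z (Rxy ∧ Rxz → y = z) — i.e. partial functionality.
A: fails — w0 sees both w2 and w4.
B: fails — w0 sees both w0 and w2.
C: condition met.
D: fails — v sees both x and z.
E: fails — u sees both v and x.
Valid on: C.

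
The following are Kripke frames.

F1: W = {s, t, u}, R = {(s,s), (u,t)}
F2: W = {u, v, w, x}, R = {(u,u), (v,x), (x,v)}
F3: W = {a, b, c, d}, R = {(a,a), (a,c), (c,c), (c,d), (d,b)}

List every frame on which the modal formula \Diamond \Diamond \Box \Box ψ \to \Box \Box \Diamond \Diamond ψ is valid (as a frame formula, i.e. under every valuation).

F1, F2

Frame correspondent (Sahlqvist): \forall x \forall y \forall z ((x R^2 y \wedge x R^2 z) \to \exists w (y R^2 w \wedge z R^2 w)) — i.e. a generalized confluence (Geach) condition.
F1: holds.
F2: holds.
F3: fails — aR²a, aR²d but no w with aR²w and dR²w.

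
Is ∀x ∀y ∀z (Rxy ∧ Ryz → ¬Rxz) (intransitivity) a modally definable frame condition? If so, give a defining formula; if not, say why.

No

Modal frame validity is preserved under surjective bounded morphisms.
The 7-cycle (worlds w0,w1,w2,w3,w4,w5,w6 with w0→w1→w2→w3→w4→w5→w6→w0) is intransitive. Mapping every world to a single reflexive point • is a surjective bounded morphism; the reflexive point is not intransitive (R••∧R•• but R••).
So no modal formula (or set of formulas) defines exactly the intransitive frames.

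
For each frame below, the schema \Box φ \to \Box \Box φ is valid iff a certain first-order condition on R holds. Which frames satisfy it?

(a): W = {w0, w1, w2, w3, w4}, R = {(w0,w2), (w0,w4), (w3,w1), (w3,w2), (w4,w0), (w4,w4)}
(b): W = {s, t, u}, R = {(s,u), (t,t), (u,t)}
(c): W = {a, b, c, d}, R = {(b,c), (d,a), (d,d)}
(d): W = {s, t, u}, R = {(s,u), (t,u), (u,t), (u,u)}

(c)

This is the axiom for transitivity; its first-order frame correspondent is \forall x \forall y \forall z (Rxy \wedge Ryz \to Rxz).
(a): fails — Rw0w4 and Rw4w0 but not Rw0w0.
(b): fails — Rsu and Rut but not Rst.
(c): satisfies the condition.
(d): fails — Rsu and Rut but not Rst.
Valid on: (c).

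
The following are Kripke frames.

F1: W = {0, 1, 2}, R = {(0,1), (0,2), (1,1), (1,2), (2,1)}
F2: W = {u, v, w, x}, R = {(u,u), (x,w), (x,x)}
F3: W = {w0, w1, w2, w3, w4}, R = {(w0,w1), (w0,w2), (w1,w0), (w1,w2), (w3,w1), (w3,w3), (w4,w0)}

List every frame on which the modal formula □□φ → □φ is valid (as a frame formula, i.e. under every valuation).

This is the axiom for density; its first-order frame correspondent is ∀x ∀y (Rxy → ∃z (Rxz ∧ Rzy)).
F1: condition met.
F2: condition met.
F3: fails — Rw1w0 but no z with Rw1z and Rzw0.
Valid on: F1, F2.

F1, F2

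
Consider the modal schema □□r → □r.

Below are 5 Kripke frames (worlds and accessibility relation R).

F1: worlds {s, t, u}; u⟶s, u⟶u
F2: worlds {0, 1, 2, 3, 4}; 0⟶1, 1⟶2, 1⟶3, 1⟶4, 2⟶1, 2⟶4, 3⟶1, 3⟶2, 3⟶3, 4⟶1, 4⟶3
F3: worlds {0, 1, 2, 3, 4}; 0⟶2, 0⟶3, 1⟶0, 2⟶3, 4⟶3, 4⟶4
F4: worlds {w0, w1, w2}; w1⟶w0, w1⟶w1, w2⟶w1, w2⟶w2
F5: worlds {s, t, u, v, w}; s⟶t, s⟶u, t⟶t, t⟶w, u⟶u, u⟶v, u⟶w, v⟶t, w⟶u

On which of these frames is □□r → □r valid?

Frame correspondent (Sahlqvist): ∀x ∀y (Rxy → ∃z (Rxz ∧ Rzy)) — i.e. density.
F1: condition met.
F2: fails — R01 but no z with R0z and Rz1.
F3: fails — R10 but no z with R1z and Rz0.
F4: condition met.
F5: condition met.
Valid on: F1, F4, F5.

F1, F4, F5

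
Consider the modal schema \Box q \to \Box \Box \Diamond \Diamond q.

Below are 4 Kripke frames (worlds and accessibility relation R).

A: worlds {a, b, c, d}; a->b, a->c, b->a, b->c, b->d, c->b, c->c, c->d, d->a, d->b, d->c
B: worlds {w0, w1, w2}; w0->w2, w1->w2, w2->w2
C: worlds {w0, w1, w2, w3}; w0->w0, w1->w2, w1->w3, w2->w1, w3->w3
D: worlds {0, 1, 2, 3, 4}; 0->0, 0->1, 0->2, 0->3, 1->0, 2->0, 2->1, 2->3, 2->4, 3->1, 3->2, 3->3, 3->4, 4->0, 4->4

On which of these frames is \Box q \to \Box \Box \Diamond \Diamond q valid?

A, B, D

The schema corresponds to a generalized confluence (Geach) condition: \forall x \forall z (x R^2 z \to \exists w (xRw \wedge z R^2 w)).
A: holds.
B: holds.
C: fails — w2R²w2 but no w with w2Rw and w2R²w.
D: holds.
Valid on: A, B, D.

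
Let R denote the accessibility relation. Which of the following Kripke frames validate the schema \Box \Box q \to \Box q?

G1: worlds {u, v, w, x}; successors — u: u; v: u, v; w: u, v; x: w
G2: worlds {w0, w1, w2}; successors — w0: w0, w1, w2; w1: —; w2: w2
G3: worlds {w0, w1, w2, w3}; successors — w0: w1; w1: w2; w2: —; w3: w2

G2

The schema corresponds to density: \forall x \forall y (Rxy \to \exists z (Rxz \wedge Rzy)).
G1: fails — Rxw but no z with Rxz and Rzw.
G2: condition met.
G3: fails — Rw1w2 but no z with Rw1z and Rzw2.
Valid on: G2.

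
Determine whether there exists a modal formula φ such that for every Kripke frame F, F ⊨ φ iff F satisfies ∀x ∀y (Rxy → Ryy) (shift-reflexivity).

The condition is shift-reflexivity. A defining modal formula is □(□p → p).
Suppose □(□p→p) is valid. Take Rxy and set V(p)={w : Ryw}. Then at y, □p holds; since □(□p→p) at x, □p→p at y, so p at y, i.e. Ryy.

Yes — defined by □(□p → p)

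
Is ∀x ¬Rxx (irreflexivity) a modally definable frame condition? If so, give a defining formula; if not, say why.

No — not modally definable

Modal frame validity is preserved under surjective bounded morphisms.
The 3-cycle (worlds 0,1,2 with 0→1→2→0) is irreflexive, and the map sending every world to a single reflexive point • is a surjective bounded morphism (forth: every edge maps to (•,•); back: every world has a successor). So any modal formula valid on the 3-cycle is also valid on the reflexive point, which is not irreflexive.
So the class is not modally definable.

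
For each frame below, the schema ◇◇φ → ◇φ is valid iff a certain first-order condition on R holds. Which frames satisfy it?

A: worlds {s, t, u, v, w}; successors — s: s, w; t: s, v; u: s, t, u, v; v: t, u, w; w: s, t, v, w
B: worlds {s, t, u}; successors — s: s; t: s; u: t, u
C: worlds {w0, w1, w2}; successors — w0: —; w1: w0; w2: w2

C

This is the axiom for transitivity; its first-order frame correspondent is ∀x ∀y ∀z (Rxy ∧ Ryz → Rxz).
A: fails — Ruv and Rvw but not Ruw.
B: fails — Rut and Rts but not Rus.
C: satisfies the condition.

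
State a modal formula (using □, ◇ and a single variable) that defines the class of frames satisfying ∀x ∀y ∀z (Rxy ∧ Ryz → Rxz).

A defining formula is □ψ → □□ψ (the 4 axiom).
Suppose □ψ→□□ψ is valid. Take Rxy, Ryz and set V(ψ)={w : Rxw}. Then □ψ at x, so □□ψ at x, so □ψ at y, so ψ at z, i.e. Rxz.

□ψ → □□ψ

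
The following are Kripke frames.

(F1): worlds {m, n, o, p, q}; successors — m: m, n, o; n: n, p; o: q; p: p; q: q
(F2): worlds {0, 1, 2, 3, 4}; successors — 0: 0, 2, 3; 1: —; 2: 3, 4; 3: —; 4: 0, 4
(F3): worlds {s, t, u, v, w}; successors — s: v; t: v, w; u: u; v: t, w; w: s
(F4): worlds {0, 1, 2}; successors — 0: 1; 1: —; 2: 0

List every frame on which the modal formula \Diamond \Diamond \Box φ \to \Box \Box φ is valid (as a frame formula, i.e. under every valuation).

Frame correspondent (Sahlqvist): \forall x \forall y \forall z ((x R^2 y \wedge x R^2 z) \to \exists w (yRw \wedge z = w)) — i.e. a generalized confluence (Geach) condition.
(F1): fails — mR²m, mR²p but no w with mRw and p=w.
(F2): fails — 0R²0, 0R²4 but no w with 0Rw and 4=w.
(F3): fails — sR²t, sR²t but no w* with tRw* and t=w*.
(F4): fails — 2R²1, 2R²1 but no w with 1Rw and 1=w.

none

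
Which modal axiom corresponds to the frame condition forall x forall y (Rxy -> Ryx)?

q → □◇q

The condition is symmetry. The B schema q → □◇q defines it.
Suppose q→□◇q is valid. Take Rxy and set V(q)={x}. Then q at x, so □◇q at x, so ◇q at y, so some z with Ryz has q; z=x, i.e. Ryx.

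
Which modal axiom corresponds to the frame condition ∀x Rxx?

□q → q

The condition is reflexivity. The T schema □q → q defines it.
Suppose □q→q is valid. At any x set V(q)={w : Rxw}. Then □q holds at x, so q holds at x, i.e. Rxx.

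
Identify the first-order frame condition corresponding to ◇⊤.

◇⊤ holds at w iff w has a successor, so frame-validity of ◇⊤ is exactly seriality. Equivalently via □p → ◇p:
Suppose □p→◇p is valid. At any x set V(p)=W. Then □p at x, so ◇p at x, so x has a successor.
The converse is a direct semantic check.
So the correspondent is seriality.

Seriality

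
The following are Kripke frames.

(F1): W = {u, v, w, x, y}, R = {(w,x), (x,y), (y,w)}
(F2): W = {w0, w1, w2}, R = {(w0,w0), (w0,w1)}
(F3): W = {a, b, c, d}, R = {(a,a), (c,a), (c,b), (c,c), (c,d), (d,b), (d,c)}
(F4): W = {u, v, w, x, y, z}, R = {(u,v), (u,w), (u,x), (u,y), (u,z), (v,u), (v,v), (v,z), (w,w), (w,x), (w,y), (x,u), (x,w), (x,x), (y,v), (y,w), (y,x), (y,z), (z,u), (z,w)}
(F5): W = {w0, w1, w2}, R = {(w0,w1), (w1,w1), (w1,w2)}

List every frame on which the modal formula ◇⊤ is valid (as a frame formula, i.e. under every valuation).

This is the axiom for seriality; its first-order frame correspondent is ∀x ∃y Rxy.
(F1): fails — world u has no successor.
(F2): fails — world w1 has no successor.
(F3): fails — world b has no successor.
(F4): satisfies the condition.
(F5): fails — world w2 has no successor.
Valid on: (F4).

(F4)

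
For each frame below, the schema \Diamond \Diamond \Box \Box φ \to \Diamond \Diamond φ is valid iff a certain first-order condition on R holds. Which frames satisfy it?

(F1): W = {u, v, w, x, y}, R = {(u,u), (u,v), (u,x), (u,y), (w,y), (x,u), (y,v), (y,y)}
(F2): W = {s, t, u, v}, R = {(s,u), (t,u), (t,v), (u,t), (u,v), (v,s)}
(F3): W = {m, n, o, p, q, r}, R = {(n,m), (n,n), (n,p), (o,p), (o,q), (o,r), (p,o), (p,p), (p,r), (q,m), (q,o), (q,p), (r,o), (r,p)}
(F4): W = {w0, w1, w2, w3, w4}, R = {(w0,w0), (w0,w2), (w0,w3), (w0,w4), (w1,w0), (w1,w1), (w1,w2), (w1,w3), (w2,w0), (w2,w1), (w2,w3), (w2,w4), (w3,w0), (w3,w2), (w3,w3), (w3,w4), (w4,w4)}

(F4)

Frame correspondent (Sahlqvist): \forall x \forall y (x R^2 y \to \exists w (y R^2 w \wedge x R^2 w)) — i.e. a generalized confluence (Geach) condition.
(F1): fails — uR²v but no t with vR²t and uR²t.
(F2): fails — sR²v but no w with vR²w and sR²w.
(F3): fails — nR²m but no w with mR²w and nR²w.
(F4): condition met.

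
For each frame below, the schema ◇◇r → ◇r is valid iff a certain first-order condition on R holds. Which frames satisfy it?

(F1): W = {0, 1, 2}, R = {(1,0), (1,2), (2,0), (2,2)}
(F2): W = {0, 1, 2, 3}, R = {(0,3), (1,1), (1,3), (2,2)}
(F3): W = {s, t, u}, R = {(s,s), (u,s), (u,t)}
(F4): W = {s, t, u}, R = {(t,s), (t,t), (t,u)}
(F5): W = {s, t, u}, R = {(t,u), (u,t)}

(F1), (F2), (F3), (F4)

The schema corresponds to transitivity: ∀x ∀y ∀z (Rxy ∧ Ryz → Rxz).
(F1): satisfies the condition.
(F2): satisfies the condition.
(F3): satisfies the condition.
(F4): satisfies the condition.
(F5): fails — Rtu and Rut but not Rtt.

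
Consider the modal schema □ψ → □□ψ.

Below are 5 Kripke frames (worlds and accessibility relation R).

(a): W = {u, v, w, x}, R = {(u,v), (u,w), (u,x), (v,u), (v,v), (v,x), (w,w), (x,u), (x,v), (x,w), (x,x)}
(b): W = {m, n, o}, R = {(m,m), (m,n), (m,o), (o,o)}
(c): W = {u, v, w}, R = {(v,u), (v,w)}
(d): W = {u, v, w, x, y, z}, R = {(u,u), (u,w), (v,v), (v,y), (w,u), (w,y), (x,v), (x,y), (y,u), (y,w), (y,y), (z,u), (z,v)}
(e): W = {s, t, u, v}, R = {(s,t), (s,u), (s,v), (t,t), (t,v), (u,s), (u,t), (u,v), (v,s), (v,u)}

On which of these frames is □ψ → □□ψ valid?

The schema corresponds to transitivity: ∀x ∀y ∀z (Rxy ∧ Ryz → Rxz).
(a): fails — Ruv and Rvu but not Ruu.
(b): ✓.
(c): ✓.
(d): fails — Rwu and Ruw but not Rww.
(e): fails — Ruv and Rvu but not Ruu.
Valid on: (b), (c).

(b), (c)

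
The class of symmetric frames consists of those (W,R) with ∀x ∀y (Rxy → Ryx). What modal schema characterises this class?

This is symmetry; the standard corresponding axiom is B: p → □◇p.
Suppose p→□◇p is valid. Take Rxy and set V(p)={x}. Then p at x, so □◇p at x, so ◇p at y, so some z with Ryz has p; z=x, i.e. Ryx.

p → □◇p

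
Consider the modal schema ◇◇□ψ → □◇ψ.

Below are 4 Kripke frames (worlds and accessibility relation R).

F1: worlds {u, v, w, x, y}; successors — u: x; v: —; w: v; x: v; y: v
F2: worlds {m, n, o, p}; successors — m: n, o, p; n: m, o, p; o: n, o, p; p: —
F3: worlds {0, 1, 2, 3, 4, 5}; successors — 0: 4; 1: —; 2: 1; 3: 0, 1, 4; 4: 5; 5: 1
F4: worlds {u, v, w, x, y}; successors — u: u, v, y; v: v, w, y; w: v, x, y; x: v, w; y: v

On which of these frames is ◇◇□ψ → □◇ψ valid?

The schema corresponds to a generalized confluence (Geach) condition: ∀x ∀y ∀z ((xR²y ∧ xRz) → ∃w (yRw ∧ zRw)).
F1: fails — uR²v, uRx but no t with vRt and xRt.
F2: fails — mR²m, mRp but no w with mRw and pRw.
F3: fails — 0R²5, 0R4 but no w with 5Rw and 4Rw.
F4: condition met.

F4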